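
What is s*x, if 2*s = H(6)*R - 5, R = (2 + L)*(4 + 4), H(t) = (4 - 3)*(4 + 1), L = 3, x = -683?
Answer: -133185/2 ≈ -66593.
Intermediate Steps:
H(t) = 5 (H(t) = 1*5 = 5)
R = 40 (R = (2 + 3)*(4 + 4) = 5*8 = 40)
s = 195/2 (s = (5*40 - 5)/2 = (200 - 5)/2 = (½)*195 = 195/2 ≈ 97.500)
s*x = (195/2)*(-683) = -133185/2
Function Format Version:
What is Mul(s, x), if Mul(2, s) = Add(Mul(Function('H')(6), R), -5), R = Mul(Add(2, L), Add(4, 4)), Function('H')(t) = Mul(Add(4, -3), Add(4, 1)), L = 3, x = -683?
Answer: Rational(-133185, 2) ≈ -66593.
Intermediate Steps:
Function('H')(t) = 5 (Function('H')(t) = Mul(1, 5) = 5)
R = 40 (R = Mul(Add(2, 3), Add(4, 4)) = Mul(5, 8) = 40)
s = Rational(195, 2) (s = Mul(Rational(1, 2), Add(Mul(5, 40), -5)) = Mul(Rational(1, 2), Add(200, -5)) = Mul(Rational(1, 2), 195) = Rational(195, 2) ≈ 97.500)
Mul(s, x) = Mul(Rational(195, 2), -683) = Rational(-133185, 2)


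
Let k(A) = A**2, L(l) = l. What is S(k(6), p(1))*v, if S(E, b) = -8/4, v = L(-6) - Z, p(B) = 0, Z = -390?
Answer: -768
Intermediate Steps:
v = 384 (v = -6 - 1*(-390) = -6 + 390 = 384)
S(E, b) = -2 (S(E, b) = -8*1/4 = -2)
S(k(6), p(1))*v = -2*384 = -768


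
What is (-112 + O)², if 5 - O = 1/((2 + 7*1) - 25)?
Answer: 2927521/256 ≈ 11436.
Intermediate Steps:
O = 81/16 (O = 5 - 1/((2 + 7*1) - 25) = 5 - 1/((2 + 7) - 25) = 5 - 1/(9 - 25) = 5 - 1/(-16) = 5 - 1*(-1/16) = 5 + 1/16 = 81/16 ≈ 5.0625)
(-112 + O)² = (-112 + 81/16)² = (-1711/16)² = 2927521/256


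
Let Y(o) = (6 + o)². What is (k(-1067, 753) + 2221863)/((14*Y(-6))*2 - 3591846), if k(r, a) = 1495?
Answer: -1111679/1795923 ≈ -0.61900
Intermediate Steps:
(k(-1067, 753) + 2221863)/((14*Y(-6))*2 - 3591846) = (1495 + 2221863)/((14*(6 - 6)²)*2 - 3591846) = 2223358/((14*0²)*2 - 3591846) = 2223358/((14*0)*2 - 3591846) = 2223358/(0*2 - 3591846) = 2223358/(0 - 3591846) = 2223358/(-3591846) = 2223358*(-1/3591846) = -1111679/1795923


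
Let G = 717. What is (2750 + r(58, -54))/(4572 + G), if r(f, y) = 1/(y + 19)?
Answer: 32083/61705 ≈ 0.51994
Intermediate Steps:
r(f, y) = 1/(19 + y)
(2750 + r(58, -54))/(4572 + G) = (2750 + 1/(19 - 54))/(4572 + 717) = (2750 + 1/(-35))/5289 = (2750 - 1/35)*(1/5289) = (96249/35)*(1/5289) = 32083/61705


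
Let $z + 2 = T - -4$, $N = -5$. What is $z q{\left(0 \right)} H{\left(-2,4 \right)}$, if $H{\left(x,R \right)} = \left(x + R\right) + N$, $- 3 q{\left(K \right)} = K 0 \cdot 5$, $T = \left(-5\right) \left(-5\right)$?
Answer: $0$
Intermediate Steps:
$T = 25$
$q{\left(K \right)} = 0$ ($q{\left(K \right)} = - \frac{K 0 \cdot 5}{3} = - \frac{0 \cdot 5}{3} = \left(- \frac{1}{3}\right) 0 = 0$)
$H{\left(x,R \right)} = -5 + R + x$ ($H{\left(x,R \right)} = \left(x + R\right) - 5 = \left(R + x\right) - 5 = -5 + R + x$)
$z = 27$ ($z = -2 + \left(25 - -4\right) = -2 + \left(25 + 4\right) = -2 + 29 = 27$)
$z q{\left(0 \right)} H{\left(-2,4 \right)} = 27 \cdot 0 \left(-5 + 4 - 2\right) = 0 \left(-3\right) = 0$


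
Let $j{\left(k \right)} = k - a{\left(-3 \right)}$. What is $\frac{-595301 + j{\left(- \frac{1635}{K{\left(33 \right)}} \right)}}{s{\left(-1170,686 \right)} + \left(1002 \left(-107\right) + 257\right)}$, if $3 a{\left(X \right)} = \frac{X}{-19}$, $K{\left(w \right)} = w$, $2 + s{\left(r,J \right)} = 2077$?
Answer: $\frac{124428275}{21920338} \approx 5.6764$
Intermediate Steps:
$s{\left(r,J \right)} = 2075$ ($s{\left(r,J \right)} = -2 + 2077 = 2075$)
$a{\left(X \right)} = - \frac{X}{57}$ ($a{\left(X \right)} = \frac{X \frac{1}{-19}}{3} = \frac{X \left(- \frac{1}{19}\right)}{3} = \frac{\left(- \frac{1}{19}\right) X}{3} = - \frac{X}{57}$)
$j{\left(k \right)} = - \frac{1}{19} + k$ ($j{\left(k \right)} = k - \left(- \frac{1}{57}\right) \left(-3\right) = k - \frac{1}{19} = - \frac{1}{19} + k$)
$\frac{-595301 + j{\left(- \frac{1635}{K{\left(33 \right)}} \right)}}{s{\left(-1170,686 \right)} + \left(1002 \left(-107\right) + 257\right)} = \frac{-595301 - \left(\frac{1}{19} + \frac{1635}{33}\right)}{2075 + \left(1002 \left(-107\right) + 257\right)} = \frac{-595301 - \frac{10366}{209}}{2075 + \left(-107214 + 257\right)} = \frac{-595301 - \frac{10366}{209}}{2075 - 106957} = \frac{-595301 - \frac{10366}{209}}{-104882} = \left(- \frac{124428275}{209}\right) \left(- \frac{1}{104882}\right) = \frac{124428275}{21920338}$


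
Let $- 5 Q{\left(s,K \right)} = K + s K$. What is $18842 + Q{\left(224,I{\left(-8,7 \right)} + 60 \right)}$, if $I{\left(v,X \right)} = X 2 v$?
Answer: $21182$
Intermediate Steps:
$I{\left(v,X \right)} = 2 X v$
$Q{\left(s,K \right)} = - \frac{K}{5} - \frac{K s}{5}$ ($Q{\left(s,K \right)} = - \frac{K + s K}{5} = - \frac{K + K s}{5} = - \frac{K}{5} - \frac{K s}{5}$)
$18842 + Q{\left(224,I{\left(-8,7 \right)} + 60 \right)} = 18842 - \frac{\left(2 \cdot 7 \left(-8\right) + 60\right) \left(1 + 224\right)}{5} = 18842 - \frac{1}{5} \left(-112 + 60\right) 225 = 18842 - \left(- \frac{52}{5}\right) 225 = 18842 + 2340 = 21182$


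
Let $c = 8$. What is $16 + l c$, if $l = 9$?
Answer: $88$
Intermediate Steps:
$16 + l c = 16 + 9 \cdot 8 = 16 + 72 = 88$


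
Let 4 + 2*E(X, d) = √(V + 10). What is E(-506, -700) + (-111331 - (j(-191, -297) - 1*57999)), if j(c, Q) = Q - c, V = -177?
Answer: -53228 + I*√167/2 ≈ -53228.0 + 6.4614*I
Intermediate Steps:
E(X, d) = -2 + I*√167/2 (E(X, d) = -2 + √(-177 + 10)/2 = -2 + √(-167)/2 = -2 + (I*√167)/2 = -2 + I*√167/2)
E(-506, -700) + (-111331 - (j(-191, -297) - 1*57999)) = (-2 + I*√167/2) + (-111331 - ((-297 - 1*(-191)) - 1*57999)) = (-2 + I*√167/2) + (-111331 - ((-297 + 191) - 57999)) = (-2 + I*√167/2) + (-111331 - (-106 - 57999)) = (-2 + I*√167/2) + (-111331 - 1*(-58105)) = (-2 + I*√167/2) + (-111331 + 58105) = (-2 + I*√167/2) - 53226 = -53228 + I*√167/2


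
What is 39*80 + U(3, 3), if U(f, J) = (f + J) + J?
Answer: 3129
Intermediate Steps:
U(f, J) = f + 2*J (U(f, J) = (J + f) + J = f + 2*J)
39*80 + U(3, 3) = 39*80 + (3 + 2*3) = 3120 + (3 + 6) = 3120 + 9 = 3129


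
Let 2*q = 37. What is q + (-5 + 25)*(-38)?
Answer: -1483/2 ≈ -741.50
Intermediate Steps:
q = 37/2 (q = (½)*37 = 37/2 ≈ 18.500)
q + (-5 + 25)*(-38) = 37/2 + (-5 + 25)*(-38) = 37/2 + 20*(-38) = 37/2 - 760 = -1483/2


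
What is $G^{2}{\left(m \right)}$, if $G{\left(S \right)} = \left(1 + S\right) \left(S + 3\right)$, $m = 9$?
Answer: $14400$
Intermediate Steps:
$G{\left(S \right)} = \left(1 + S\right) \left(3 + S\right)$
$G^{2}{\left(m \right)} = \left(3 + 9^{2} + 4 \cdot 9\right)^{2} = \left(3 + 81 + 36\right)^{2} = 120^{2} = 14400$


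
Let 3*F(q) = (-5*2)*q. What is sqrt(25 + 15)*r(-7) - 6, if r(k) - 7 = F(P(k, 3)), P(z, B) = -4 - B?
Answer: -6 + 182*sqrt(10)/3 ≈ 185.84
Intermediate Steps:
F(q) = -10*q/3 (F(q) = ((-5*2)*q)/3 = (-10*q)/3 = -10*q/3)
r(k) = 91/3 (r(k) = 7 - 10*(-4 - 1*3)/3 = 7 - 10*(-4 - 3)/3 = 7 - 10/3*(-7) = 7 + 70/3 = 91/3)
sqrt(25 + 15)*r(-7) - 6 = sqrt(25 + 15)*(91/3) - 6 = sqrt(40)*(91/3) - 6 = (2*sqrt(10))*(91/3) - 6 = 182*sqrt(10)/3 - 6 = -6 + 182*sqrt(10)/3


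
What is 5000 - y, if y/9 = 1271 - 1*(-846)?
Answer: -14053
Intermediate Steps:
y = 19053 (y = 9*(1271 - 1*(-846)) = 9*(1271 + 846) = 9*2117 = 19053)
5000 - y = 5000 - 1*19053 = 5000 - 19053 = -14053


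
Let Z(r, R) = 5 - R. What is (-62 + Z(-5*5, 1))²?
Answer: 3364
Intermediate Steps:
(-62 + Z(-5*5, 1))² = (-62 + (5 - 1*1))² = (-62 + (5 - 1))² = (-62 + 4)² = (-58)² = 3364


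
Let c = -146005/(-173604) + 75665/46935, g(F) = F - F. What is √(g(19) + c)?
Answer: √20107197654774209/90534486 ≈ 1.5663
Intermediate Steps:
g(F) = 0
c = 1332566089/543206916 (c = -146005*(-1/173604) + 75665*(1/46935) = 146005/173604 + 15133/9387 = 1332566089/543206916 ≈ 2.4531)
√(g(19) + c) = √(0 + 1332566089/543206916) = √(1332566089/543206916) = √20107197654774209/90534486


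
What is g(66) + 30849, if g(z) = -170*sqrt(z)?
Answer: 30849 - 170*sqrt(66) ≈ 29468.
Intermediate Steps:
g(66) + 30849 = -170*sqrt(66) + 30849 = 30849 - 170*sqrt(66)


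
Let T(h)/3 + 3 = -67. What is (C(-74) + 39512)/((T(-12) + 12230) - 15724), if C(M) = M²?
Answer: -11247/926 ≈ -12.146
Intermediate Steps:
T(h) = -210 (T(h) = -9 + 3*(-67) = -9 - 201 = -210)
(C(-74) + 39512)/((T(-12) + 12230) - 15724) = ((-74)² + 39512)/((-210 + 12230) - 15724) = (5476 + 39512)/(12020 - 15724) = 44988/(-3704) = 44988*(-1/3704) = -11247/926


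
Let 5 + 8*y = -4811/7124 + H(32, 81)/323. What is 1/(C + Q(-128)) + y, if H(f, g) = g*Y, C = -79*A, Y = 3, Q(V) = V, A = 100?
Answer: -22740060671/36945690912 ≈ -0.61550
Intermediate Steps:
C = -7900 (C = -79*100 = -7900)
H(f, g) = 3*g (H(f, g) = g*3 = 3*g)
y = -11328081/18408416 (y = -5/8 + (-4811/7124 + (3*81)/323)/8 = -5/8 + (-4811*1/7124 + 243*(1/323))/8 = -5/8 + (-4811/7124 + 243/323)/8 = -5/8 + (1/8)*(177179/2301052) = -5/8 + 177179/18408416 = -11328081/18408416 ≈ -0.61538)
1/(C + Q(-128)) + y = 1/(-7900 - 128) - 11328081/18408416 = 1/(-8028) - 11328081/18408416 = -1/8028 - 11328081/18408416 = -22740060671/36945690912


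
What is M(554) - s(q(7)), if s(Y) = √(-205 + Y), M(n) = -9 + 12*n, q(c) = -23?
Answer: 6639 - 2*I*√57 ≈ 6639.0 - 15.1*I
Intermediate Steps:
M(554) - s(q(7)) = (-9 + 12*554) - √(-205 - 23) = (-9 + 6648) - √(-228) = 6639 - 2*I*√57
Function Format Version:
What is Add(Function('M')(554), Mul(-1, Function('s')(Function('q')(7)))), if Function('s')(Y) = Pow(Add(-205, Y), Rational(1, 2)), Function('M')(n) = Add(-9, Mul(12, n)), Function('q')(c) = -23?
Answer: Add(6639, Mul(-2, I, Pow(57, Rational(1, 2)))) ≈ Add(6639.0, Mul(-15.100, I))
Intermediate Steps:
Add(Function('M')(554), Mul(-1, Function('s')(Function('q')(7)))) = Add(Add(-9, Mul(12, 554)), Mul(-1, Pow(Add(-205, -23), Rational(1, 2)))) = Add(Add(-9, 6648), Mul(-1, Pow(-228, Rational(1, 2)))) = Add(6639, Mul(-1, Mul(2, I, Pow(57, Rational(1, 2))))) = Add(6639, Mul(-2, I, Pow(57, Rational(1, 2))))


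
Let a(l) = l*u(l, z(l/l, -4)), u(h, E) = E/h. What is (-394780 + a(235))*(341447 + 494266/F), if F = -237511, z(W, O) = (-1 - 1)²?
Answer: -32015119328635176/237511 ≈ -1.3479e+11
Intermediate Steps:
z(W, O) = 4 (z(W, O) = (-2)² = 4)
a(l) = 4 (a(l) = l*(4/l) = 4)
(-394780 + a(235))*(341447 + 494266/F) = (-394780 + 4)*(341447 + 494266/(-237511)) = -394776*(341447 + 494266*(-1/237511)) = -394776*(341447 - 494266/237511) = -394776*81096924151/237511 = -32015119328635176/237511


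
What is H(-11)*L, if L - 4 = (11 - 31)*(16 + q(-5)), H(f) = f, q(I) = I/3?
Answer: 9328/3 ≈ 3109.3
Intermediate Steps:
q(I) = I/3 (q(I) = I*(⅓) = I/3)
L = -848/3 (L = 4 + (11 - 31)*(16 + (⅓)*(-5)) = 4 - 20*(16 - 5/3) = 4 - 20*43/3 = 4 - 860/3 = -848/3 ≈ -282.67)
H(-11)*L = -11*(-848/3) = 9328/3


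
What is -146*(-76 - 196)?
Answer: 39712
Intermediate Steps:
-146*(-76 - 196) = -146*(-272) = 39712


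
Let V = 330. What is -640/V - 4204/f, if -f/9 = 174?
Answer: 6418/8613 ≈ 0.74515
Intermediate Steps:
f = -1566 (f = -9*174 = -1566)
-640/V - 4204/f = -640/330 - 4204/(-1566) = -640*1/330 - 4204*(-1/1566) = -64/33 + 2102/783 = 6418/8613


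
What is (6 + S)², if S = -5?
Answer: 1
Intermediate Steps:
(6 + S)² = (6 - 5)² = 1² = 1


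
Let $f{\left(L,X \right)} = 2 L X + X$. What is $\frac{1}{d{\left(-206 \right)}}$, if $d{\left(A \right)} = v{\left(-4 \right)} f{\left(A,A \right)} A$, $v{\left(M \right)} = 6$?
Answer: $- \frac{1}{104647176} \approx -9.5559 \cdot 10^{-9}$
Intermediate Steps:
$f{\left(L,X \right)} = X + 2 L X$ ($f{\left(L,X \right)} = 2 L X + X = X + 2 L X$)
$d{\left(A \right)} = 6 A^{2} \left(1 + 2 A\right)$ ($d{\left(A \right)} = 6 A \left(1 + 2 A\right) A = 6 A^{2} \left(1 + 2 A\right)$)
$\frac{1}{d{\left(-206 \right)}} = \frac{1}{\left(-206\right)^{2} \left(6 + 12 \left(-206\right)\right)} = \frac{1}{42436 \left(6 - 2472\right)} = \frac{1}{42436 \left(-2466\right)} = \frac{1}{-104647176} = - \frac{1}{104647176}$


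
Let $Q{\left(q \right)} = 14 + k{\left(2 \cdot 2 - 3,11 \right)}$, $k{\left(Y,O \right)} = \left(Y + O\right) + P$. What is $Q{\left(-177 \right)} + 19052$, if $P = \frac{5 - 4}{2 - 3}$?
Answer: $19077$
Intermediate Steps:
$P = -1$ ($P = 1 \frac{1}{-1} = 1 \left(-1\right) = -1$)
$k{\left(Y,O \right)} = -1 + O + Y$ ($k{\left(Y,O \right)} = \left(Y + O\right) - 1 = \left(O + Y\right) - 1 = -1 + O + Y$)
$Q{\left(q \right)} = 25$ ($Q{\left(q \right)} = 14 + \left(-1 + 11 + \left(2 \cdot 2 - 3\right)\right) = 14 + \left(-1 + 11 + \left(4 - 3\right)\right) = 14 + \left(-1 + 11 + 1\right) = 14 + 11 = 25$)
$Q{\left(-177 \right)} + 19052 = 25 + 19052 = 19077$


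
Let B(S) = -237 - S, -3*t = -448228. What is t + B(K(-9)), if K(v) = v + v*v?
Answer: 447301/3 ≈ 1.4910e+5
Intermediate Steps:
t = 448228/3 (t = -⅓*(-448228) = 448228/3 ≈ 1.4941e+5)
K(v) = v + v²
t + B(K(-9)) = 448228/3 + (-237 - (-9)*(1 - 9)) = 448228/3 + (-237 - (-9)*(-8)) = 448228/3 + (-237 - 1*72) = 448228/3 + (-237 - 72) = 448228/3 - 309 = 447301/3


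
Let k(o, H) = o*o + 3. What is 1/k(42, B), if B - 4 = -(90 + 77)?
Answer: 1/1767 ≈ 0.00056593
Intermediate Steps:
B = -163 (B = 4 - (90 + 77) = 4 - 1*167 = 4 - 167 = -163)
k(o, H) = 3 + o² (k(o, H) = o² + 3 = 3 + o²)
1/k(42, B) = 1/(3 + 42²) = 1/(3 + 1764) = 1/1767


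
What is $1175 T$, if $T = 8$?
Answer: $9400$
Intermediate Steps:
$1175 T = 1175 \cdot 8 = 9400$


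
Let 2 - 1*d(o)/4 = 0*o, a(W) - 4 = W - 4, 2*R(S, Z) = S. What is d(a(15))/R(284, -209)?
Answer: 4/71 ≈ 0.056338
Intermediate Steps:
R(S, Z) = S/2
a(W) = W (a(W) = 4 + (W - 4) = 4 + (-4 + W) = W)
d(o) = 8 (d(o) = 8 - 0*o = 8 - 4*0 = 8 + 0 = 8)
d(a(15))/R(284, -209) = 8/(((1/2)*284)) = 8/142 = 8*(1/142) = 4/71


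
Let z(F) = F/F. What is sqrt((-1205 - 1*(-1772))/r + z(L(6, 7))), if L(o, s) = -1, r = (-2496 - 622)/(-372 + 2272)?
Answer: I*sqrt(837324869)/1559 ≈ 18.561*I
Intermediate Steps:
r = -1559/950 (r = -3118/1900 = -3118*1/1900 = -1559/950 ≈ -1.6411)
z(F) = 1
sqrt((-1205 - 1*(-1772))/r + z(L(6, 7))) = sqrt((-1205 - 1*(-1772))/(-1559/950) + 1) = sqrt((-1205 + 1772)*(-950/1559) + 1) = sqrt(567*(-950/1559) + 1) = sqrt(-538650/1559 + 1) = sqrt(-537091/1559) = I*sqrt(837324869)/1559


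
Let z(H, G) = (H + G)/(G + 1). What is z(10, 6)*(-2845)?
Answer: -45520/7 ≈ -6502.9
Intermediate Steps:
z(H, G) = (G + H)/(1 + G)
z(10, 6)*(-2845) = ((6 + 10)/(1 + 6))*(-2845) = (16/7)*(-2845) = -45520/7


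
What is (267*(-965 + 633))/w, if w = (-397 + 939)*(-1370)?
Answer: 22161/185635 ≈ 0.11938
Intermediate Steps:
w = -742540 (w = 542*(-1370) = -742540)
(267*(-965 + 633))/w = (267*(-965 + 633))/(-742540) = (267*(-332))*(-1/742540) = -88644*(-1/742540) = 22161/185635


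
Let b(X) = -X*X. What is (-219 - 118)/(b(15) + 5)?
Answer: 337/220 ≈ 1.5318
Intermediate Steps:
b(X) = -X²
(-219 - 118)/(b(15) + 5) = (-219 - 118)/(-1*15² + 5) = -337/(-1*225 + 5) = -337/(-225 + 5) = -337/(-220) = -337*(-1/220) = 337/220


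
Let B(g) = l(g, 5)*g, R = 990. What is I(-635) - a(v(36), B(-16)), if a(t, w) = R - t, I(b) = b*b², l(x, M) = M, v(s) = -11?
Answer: -256048876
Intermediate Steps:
I(b) = b³
B(g) = 5*g
a(t, w) = 990 - t
I(-635) - a(v(36), B(-16)) = (-635)³ - (990 - 1*(-11)) = -256047875 - (990 + 11) = -256047875 - 1*1001 = -256047875 - 1001 = -256048876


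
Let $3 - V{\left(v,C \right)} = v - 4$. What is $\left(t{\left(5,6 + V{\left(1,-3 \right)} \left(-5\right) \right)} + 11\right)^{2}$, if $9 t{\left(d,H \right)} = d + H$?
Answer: $\frac{6400}{81} \approx 79.012$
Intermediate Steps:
$V{\left(v,C \right)} = 7 - v$ ($V{\left(v,C \right)} = 3 - \left(v - 4\right) = 3 - \left(-4 + v\right) = 7 - v$)
$t{\left(d,H \right)} = \frac{H}{9} + \frac{d}{9}$ ($t{\left(d,H \right)} = \frac{d + H}{9} = \frac{H + d}{9} = \frac{H}{9} + \frac{d}{9}$)
$\left(t{\left(5,6 + V{\left(1,-3 \right)} \left(-5\right) \right)} + 11\right)^{2} = \left(\left(\frac{6 + \left(7 - 1\right) \left(-5\right)}{9} + \frac{1}{9} \cdot 5\right) + 11\right)^{2} = \left(\left(\frac{6 + \left(7 - 1\right) \left(-5\right)}{9} + \frac{5}{9}\right) + 11\right)^{2} = \left(\left(\frac{6 + 6 \left(-5\right)}{9} + \frac{5}{9}\right) + 11\right)^{2} = \left(\left(\frac{6 - 30}{9} + \frac{5}{9}\right) + 11\right)^{2} = \left(\left(\frac{1}{9} \left(-24\right) + \frac{5}{9}\right) + 11\right)^{2} = \left(\left(- \frac{8}{3} + \frac{5}{9}\right) + 11\right)^{2} = \left(- \frac{19}{9} + 11\right)^{2} = \left(\frac{80}{9}\right)^{2} = \frac{6400}{81}$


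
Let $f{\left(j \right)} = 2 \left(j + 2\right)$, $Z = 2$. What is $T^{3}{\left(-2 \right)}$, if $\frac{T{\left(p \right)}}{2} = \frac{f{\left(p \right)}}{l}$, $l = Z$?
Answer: $0$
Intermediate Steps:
$l = 2$
$f{\left(j \right)} = 4 + 2 j$ ($f{\left(j \right)} = 2 \left(2 + j\right) = 4 + 2 j$)
$T{\left(p \right)} = 4 + 2 p$ ($T{\left(p \right)} = 2 \frac{4 + 2 p}{2} = 2 \left(4 + 2 p\right) \frac{1}{2} = 2 \left(2 + p\right) = 4 + 2 p$)
$T^{3}{\left(-2 \right)} = \left(4 + 2 \left(-2\right)\right)^{3} = \left(4 - 4\right)^{3} = 0^{3} = 0$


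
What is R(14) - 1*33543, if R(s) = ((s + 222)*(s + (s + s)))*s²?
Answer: 1909209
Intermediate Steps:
R(s) = 3*s³*(222 + s) (R(s) = ((222 + s)*(s + 2*s))*s² = ((222 + s)*(3*s))*s² = (3*s*(222 + s))*s² = 3*s³*(222 + s))
R(14) - 1*33543 = 3*14³*(222 + 14) - 1*33543 = 3*2744*236 - 33543 = 1942752 - 33543 = 1909209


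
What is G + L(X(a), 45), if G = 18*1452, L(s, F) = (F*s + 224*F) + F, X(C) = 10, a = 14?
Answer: 36711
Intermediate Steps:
L(s, F) = 225*F + F*s (L(s, F) = (224*F + F*s) + F = 225*F + F*s)
G = 26136
G + L(X(a), 45) = 26136 + 45*(225 + 10) = 26136 + 45*235 = 26136 + 10575 = 36711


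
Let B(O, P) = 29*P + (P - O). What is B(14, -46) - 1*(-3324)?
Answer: 1930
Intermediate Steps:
B(O, P) = -O + 30*P
B(14, -46) - 1*(-3324) = (-1*14 + 30*(-46)) - 1*(-3324) = (-14 - 1380) + 3324 = -1394 + 3324 = 1930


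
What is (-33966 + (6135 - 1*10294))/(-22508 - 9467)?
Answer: 1525/1279 ≈ 1.1923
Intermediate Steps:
(-33966 + (6135 - 1*10294))/(-22508 - 9467) = (-33966 + (6135 - 10294))/(-31975) = (-33966 - 4159)*(-1/31975) = -38125*(-1/31975) = 1525/1279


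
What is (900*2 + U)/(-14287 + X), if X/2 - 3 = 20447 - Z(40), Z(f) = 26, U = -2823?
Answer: -1023/26561 ≈ -0.038515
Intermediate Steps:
X = 40848 (X = 6 + 2*(20447 - 1*26) = 6 + 2*(20447 - 26) = 6 + 2*20421 = 6 + 40842 = 40848)
(900*2 + U)/(-14287 + X) = (900*2 - 2823)/(-14287 + 40848) = (1800 - 2823)/26561 = -1023*1/26561 = -1023/26561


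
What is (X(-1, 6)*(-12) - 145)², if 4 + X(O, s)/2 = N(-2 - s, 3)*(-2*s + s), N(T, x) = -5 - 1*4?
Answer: 1809025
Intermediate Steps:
N(T, x) = -9 (N(T, x) = -5 - 4 = -9)
X(O, s) = -8 + 18*s (X(O, s) = -8 + 2*(-9*(-2*s + s)) = -8 + 2*(-(-9)*s) = -8 + 2*(9*s) = -8 + 18*s)
(X(-1, 6)*(-12) - 145)² = ((-8 + 18*6)*(-12) - 145)² = ((-8 + 108)*(-12) - 145)² = (100*(-12) - 145)² = (-1200 - 145)² = (-1345)² = 1809025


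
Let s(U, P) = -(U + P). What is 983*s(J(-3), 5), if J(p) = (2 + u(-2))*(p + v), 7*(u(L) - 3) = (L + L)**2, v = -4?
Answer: 45218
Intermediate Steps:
u(L) = 3 + 4*L**2/7 (u(L) = 3 + (L + L)**2/7 = 3 + (2*L)**2/7 = 3 + (4*L**2)/7 = 3 + 4*L**2/7)
J(p) = -204/7 + 51*p/7 (J(p) = (2 + (3 + (4/7)*(-2)**2))*(p - 4) = (2 + (3 + (4/7)*4))*(-4 + p) = (2 + (3 + 16/7))*(-4 + p) = (2 + 37/7)*(-4 + p) = 51*(-4 + p)/7 = -204/7 + 51*p/7)
s(U, P) = -P - U (s(U, P) = -(P + U) = -P - U)
983*s(J(-3), 5) = 983*(-1*5 - (-204/7 + (51/7)*(-3))) = 983*(-5 - (-204/7 - 153/7)) = 983*(-5 - 1*(-51)) = 983*(-5 + 51) = 983*46 = 45218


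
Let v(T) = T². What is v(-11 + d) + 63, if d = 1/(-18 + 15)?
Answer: 1723/9 ≈ 191.44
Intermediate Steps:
d = -⅓ (d = 1/(-3) = -⅓ ≈ -0.33333)
v(-11 + d) + 63 = (-11 - ⅓)² + 63 = (-34/3)² + 63 = 1156/9 + 63 = 1723/9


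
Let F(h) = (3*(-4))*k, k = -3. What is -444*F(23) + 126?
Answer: -15858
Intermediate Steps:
F(h) = 36 (F(h) = (3*(-4))*(-3) = -12*(-3) = 36)
-444*F(23) + 126 = -444*36 + 126 = -15984 + 126 = -15858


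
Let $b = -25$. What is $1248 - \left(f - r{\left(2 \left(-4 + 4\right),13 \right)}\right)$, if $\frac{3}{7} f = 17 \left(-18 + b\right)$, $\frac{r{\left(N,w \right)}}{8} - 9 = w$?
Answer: $\frac{9389}{3} \approx 3129.7$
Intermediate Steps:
$r{\left(N,w \right)} = 72 + 8 w$
$f = - \frac{5117}{3}$ ($f = \frac{7 \cdot 17 \left(-18 - 25\right)}{3} = \frac{7 \cdot 17 \left(-43\right)}{3} = \frac{7}{3} \left(-731\right) = - \frac{5117}{3} \approx -1705.7$)
$1248 - \left(f - r{\left(2 \left(-4 + 4\right),13 \right)}\right) = 1248 - \left(- \frac{5117}{3} - \left(72 + 8 \cdot 13\right)\right) = 1248 - \left(- \frac{5117}{3} - \left(72 + 104\right)\right) = 1248 - \left(- \frac{5117}{3} - 176\right) = 1248 - - \frac{5645}{3} = 1248 + \frac{5645}{3} = \frac{9389}{3}$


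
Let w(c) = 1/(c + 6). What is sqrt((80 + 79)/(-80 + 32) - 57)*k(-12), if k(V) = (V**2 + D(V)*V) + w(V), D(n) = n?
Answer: 1727*I*sqrt(965)/24 ≈ 2235.3*I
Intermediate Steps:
w(c) = 1/(6 + c)
k(V) = 1/(6 + V) + 2*V**2 (k(V) = (V**2 + V*V) + 1/(6 + V) = (V**2 + V**2) + 1/(6 + V) = 2*V**2 + 1/(6 + V) = 1/(6 + V) + 2*V**2)
sqrt((80 + 79)/(-80 + 32) - 57)*k(-12) = sqrt((80 + 79)/(-80 + 32) - 57)*((1 + 2*(-12)**2*(6 - 12))/(6 - 12)) = sqrt(159/(-48) - 57)*((1 + 2*144*(-6))/(-6)) = sqrt(159*(-1/48) - 57)*(-(1 - 1728)/6) = sqrt(-53/16 - 57)*(-1/6*(-1727)) = sqrt(-965/16)*(1727/6) = (I*sqrt(965)/4)*(1727/6) = 1727*I*sqrt(965)/24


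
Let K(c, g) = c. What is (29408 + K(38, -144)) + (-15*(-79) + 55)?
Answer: 30686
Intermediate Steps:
(29408 + K(38, -144)) + (-15*(-79) + 55) = (29408 + 38) + (-15*(-79) + 55) = 29446 + (1185 + 55) = 29446 + 1240 = 30686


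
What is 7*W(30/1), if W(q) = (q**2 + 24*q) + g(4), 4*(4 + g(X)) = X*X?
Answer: 11340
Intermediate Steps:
g(X) = -4 + X**2/4 (g(X) = -4 + (X*X)/4 = -4 + X**2/4)
W(q) = q**2 + 24*q (W(q) = (q**2 + 24*q) + (-4 + (1/4)*4**2) = (q**2 + 24*q) + (-4 + (1/4)*16) = (q**2 + 24*q) + (-4 + 4) = (q**2 + 24*q) + 0 = q**2 + 24*q)
7*W(30/1) = 7*((30/1)*(24 + 30/1)) = 7*((30*1)*(24 + 30*1)) = 7*(30*(24 + 30)) = 7*(30*54) = 7*1620 = 11340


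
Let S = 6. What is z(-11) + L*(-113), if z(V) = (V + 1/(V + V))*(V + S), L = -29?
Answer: 73309/22 ≈ 3332.2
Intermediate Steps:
z(V) = (6 + V)*(V + 1/(2*V)) (z(V) = (V + 1/(V + V))*(V + 6) = (V + 1/(2*V))*(6 + V) = (6 + V)*(V + 1/(2*V)))
z(-11) + L*(-113) = (1/2 + (-11)**2 + 3/(-11) + 6*(-11)) - 29*(-113) = (1/2 + 121 + 3*(-1/11) - 66) + 3277 = (1/2 + 121 - 3/11 - 66) + 3277 = 1215/22 + 3277 = 73309/22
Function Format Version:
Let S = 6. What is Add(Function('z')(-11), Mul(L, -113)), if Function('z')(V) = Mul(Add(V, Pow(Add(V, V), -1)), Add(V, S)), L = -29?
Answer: Rational(73309, 22) ≈ 3332.2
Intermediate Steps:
Function('z')(V) = Mul(Add(6, V), Add(V, Mul(Rational(1, 2), Pow(V, -1)))) (Function('z')(V) = Mul(Add(V, Pow(Add(V, V), -1)), Add(V, 6)) = Mul(Add(V, Pow(Mul(2, V), -1)), Add(6, V)) = Mul(Add(V, Mul(Rational(1, 2), Pow(V, -1))), Add(6, V)) = Mul(Add(6, V), Add(V, Mul(Rational(1, 2), Pow(V, -1)))))
Add(Function('z')(-11), Mul(L, -113)) = Add(Add(Rational(1, 2), Pow(-11, 2), Mul(3, Pow(-11, -1)), Mul(6, -11)), Mul(-29, -113)) = Add(Add(Rational(1, 2), 121, Mul(3, Rational(-1, 11)), -66), 3277) = Add(Add(Rational(1, 2), 121, Rational(-3, 11), -66), 3277) = Add(Rational(1215, 22), 3277) = Rational(73309, 22)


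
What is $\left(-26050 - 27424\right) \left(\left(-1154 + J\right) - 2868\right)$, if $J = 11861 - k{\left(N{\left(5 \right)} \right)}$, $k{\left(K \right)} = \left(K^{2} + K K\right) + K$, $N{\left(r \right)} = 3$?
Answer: $-418059732$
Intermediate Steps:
$k{\left(K \right)} = K + 2 K^{2}$ ($k{\left(K \right)} = \left(K^{2} + K^{2}\right) + K = 2 K^{2} + K = K + 2 K^{2}$)
$J = 11840$ ($J = 11861 - 3 \left(1 + 2 \cdot 3\right) = 11861 - 3 \left(1 + 6\right) = 11861 - 3 \cdot 7 = 11861 - 21 = 11840$)
$\left(-26050 - 27424\right) \left(\left(-1154 + J\right) - 2868\right) = \left(-26050 - 27424\right) \left(\left(-1154 + 11840\right) - 2868\right) = - 53474 \left(10686 - 2868\right) = \left(-53474\right) 7818 = -418059732$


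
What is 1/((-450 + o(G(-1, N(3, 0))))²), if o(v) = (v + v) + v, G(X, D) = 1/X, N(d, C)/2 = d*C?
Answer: 1/205209 ≈ 4.8731e-6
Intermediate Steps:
N(d, C) = 2*C*d (N(d, C) = 2*(d*C) = 2*(C*d) = 2*C*d)
o(v) = 3*v (o(v) = 2*v + v = 3*v)
1/((-450 + o(G(-1, N(3, 0))))²) = 1/((-450 + 3/(-1))²) = 1/((-450 + 3*(-1))²) = 1/((-450 - 3)²) = 1/((-453)²) = 1/205209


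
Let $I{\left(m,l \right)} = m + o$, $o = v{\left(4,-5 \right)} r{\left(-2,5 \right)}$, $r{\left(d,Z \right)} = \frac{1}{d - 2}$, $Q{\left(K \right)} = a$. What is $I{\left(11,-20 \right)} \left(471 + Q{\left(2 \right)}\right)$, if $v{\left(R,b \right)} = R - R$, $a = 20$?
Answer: $5401$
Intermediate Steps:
$Q{\left(K \right)} = 20$
$r{\left(d,Z \right)} = \frac{1}{-2 + d}$
$v{\left(R,b \right)} = 0$
$o = 0$ ($o = \frac{0}{-2 - 2} = \frac{0}{-4} = 0 \left(- \frac{1}{4}\right) = 0$)
$I{\left(m,l \right)} = m$ ($I{\left(m,l \right)} = m + 0 = m$)
$I{\left(11,-20 \right)} \left(471 + Q{\left(2 \right)}\right) = 11 \left(471 + 20\right) = 11 \cdot 491 = 5401$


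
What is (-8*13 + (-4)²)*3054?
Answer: -268752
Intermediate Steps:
(-8*13 + (-4)²)*3054 = (-104 + 16)*3054 = -88*3054 = -268752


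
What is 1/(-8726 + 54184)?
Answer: 1/45458 ≈ 2.1998e-5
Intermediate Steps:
1/(-8726 + 54184) = 1/45458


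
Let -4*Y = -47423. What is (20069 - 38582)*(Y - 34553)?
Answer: 1680776757/4 ≈ 4.2019e+8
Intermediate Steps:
Y = 47423/4 (Y = -¼*(-47423) = 47423/4 ≈ 11856.)
(20069 - 38582)*(Y - 34553) = (20069 - 38582)*(47423/4 - 34553) = -18513*(-90789/4) = 1680776757/4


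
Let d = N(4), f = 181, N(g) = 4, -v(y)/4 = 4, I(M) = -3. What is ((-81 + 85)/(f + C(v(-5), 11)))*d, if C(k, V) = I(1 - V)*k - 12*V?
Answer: 16/97 ≈ 0.16495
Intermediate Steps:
v(y) = -16 (v(y) = -4*4 = -16)
C(k, V) = -12*V - 3*k (C(k, V) = -3*k - 12*V = -12*V - 3*k)
d = 4
((-81 + 85)/(f + C(v(-5), 11)))*d = ((-81 + 85)/(181 + (-12*11 - 3*(-16))))*4 = (4/(181 + (-132 + 48)))*4 = (4/(181 - 84))*4 = (4/97)*4 = 16/97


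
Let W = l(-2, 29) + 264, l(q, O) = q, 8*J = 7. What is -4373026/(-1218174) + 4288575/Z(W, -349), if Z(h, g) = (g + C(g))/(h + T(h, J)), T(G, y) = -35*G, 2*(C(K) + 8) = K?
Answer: 1604739592103611/22326189 ≈ 7.1877e+7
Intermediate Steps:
J = 7/8 (J = (1/8)*7 = 7/8 ≈ 0.87500)
C(K) = -8 + K/2
W = 262 (W = -2 + 264 = 262)
Z(h, g) = -(-8 + 3*g/2)/(34*h) (Z(h, g) = (g + (-8 + g/2))/(h - 35*h) = (-8 + 3*g/2)/((-34*h)) = (-8 + 3*g/2)*(-1/(34*h)) = -(-8 + 3*g/2)/(34*h))
-4373026/(-1218174) + 4288575/Z(W, -349) = -4373026/(-1218174) + 4288575/(((1/68)*(16 - 3*(-349))/262)) = -4373026*(-1/1218174) + 4288575/(((1/68)*(1/262)*(16 + 1047))) = 75397/21003 + 4288575/(((1/68)*(1/262)*1063)) = 75397/21003 + 4288575/(1063/17816) = 75397/21003 + 4288575*(17816/1063) = 75397/21003 + 76405252200/1063 = 1604739592103611/22326189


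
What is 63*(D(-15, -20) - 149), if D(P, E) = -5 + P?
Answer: -10647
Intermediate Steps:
63*(D(-15, -20) - 149) = 63*((-5 - 15) - 149) = 63*(-20 - 149) = 63*(-169) = -10647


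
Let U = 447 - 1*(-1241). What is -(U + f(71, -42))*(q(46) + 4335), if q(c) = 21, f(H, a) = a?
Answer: -7169976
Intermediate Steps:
U = 1688 (U = 447 + 1241 = 1688)
-(U + f(71, -42))*(q(46) + 4335) = -(1688 - 42)*(21 + 4335) = -1646*4356 = -1*7169976 = -7169976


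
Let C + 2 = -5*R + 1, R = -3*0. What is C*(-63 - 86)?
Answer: 149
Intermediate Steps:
R = 0
C = -1 (C = -2 + (-5*0 + 1) = -2 + (0 + 1) = -2 + 1 = -1)
C*(-63 - 86) = -(-63 - 86) = -1*(-149) = 149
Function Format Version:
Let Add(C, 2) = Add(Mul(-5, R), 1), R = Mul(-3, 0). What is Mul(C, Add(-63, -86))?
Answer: 149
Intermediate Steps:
R = 0
C = -1 (C = Add(-2, Add(Mul(-5, 0), 1)) = Add(-2, Add(0, 1)) = Add(-2, 1) = -1)
Mul(C, Add(-63, -86)) = Mul(-1, Add(-63, -86)) = Mul(-1, -149) = 149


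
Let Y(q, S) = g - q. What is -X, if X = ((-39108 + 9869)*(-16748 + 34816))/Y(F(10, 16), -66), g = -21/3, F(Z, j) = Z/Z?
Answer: -132072563/2 ≈ -6.6036e+7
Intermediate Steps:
F(Z, j) = 1
g = -7 (g = -21*⅓ = -7)
Y(q, S) = -7 - q
X = 132072563/2 (X = ((-39108 + 9869)*(-16748 + 34816))/(-7 - 1*1) = (-29239*18068)/(-7 - 1) = -528290252/(-8) = -528290252*(-⅛) = 132072563/2 ≈ 6.6036e+7)
-X = -1*132072563/2 = -132072563/2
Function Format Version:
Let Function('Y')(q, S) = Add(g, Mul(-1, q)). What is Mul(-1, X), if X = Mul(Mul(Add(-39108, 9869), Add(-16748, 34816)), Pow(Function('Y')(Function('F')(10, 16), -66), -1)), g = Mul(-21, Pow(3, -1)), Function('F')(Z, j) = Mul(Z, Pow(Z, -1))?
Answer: Rational(-132072563, 2) ≈ -6.6036e+7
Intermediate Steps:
Function('F')(Z, j) = 1
g = -7 (g = Mul(-21, Rational(1, 3)) = -7)
Function('Y')(q, S) = Add(-7, Mul(-1, q))
X = Rational(132072563, 2) (X = Mul(Mul(Add(-39108, 9869), Add(-16748, 34816)), Pow(Add(-7, Mul(-1, 1)), -1)) = Mul(Mul(-29239, 18068), Pow(Add(-7, -1), -1)) = Mul(-528290252, Pow(-8, -1)) = Mul(-528290252, Rational(-1, 8)) = Rational(132072563, 2) ≈ 6.6036e+7)
Mul(-1, X) = Mul(-1, Rational(132072563, 2)) = Rational(-132072563, 2)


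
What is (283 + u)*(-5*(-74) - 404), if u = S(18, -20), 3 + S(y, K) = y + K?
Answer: -9452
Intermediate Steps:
S(y, K) = -3 + K + y (S(y, K) = -3 + (y + K) = -3 + (K + y) = -3 + K + y)
u = -5 (u = -3 - 20 + 18 = -5)
(283 + u)*(-5*(-74) - 404) = (283 - 5)*(-5*(-74) - 404) = 278*(370 - 404) = 278*(-34) = -9452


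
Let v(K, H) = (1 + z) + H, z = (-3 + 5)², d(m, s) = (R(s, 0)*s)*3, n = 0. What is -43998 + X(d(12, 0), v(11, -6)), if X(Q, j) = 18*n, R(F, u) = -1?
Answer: -43998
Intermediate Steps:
d(m, s) = -3*s (d(m, s) = -s*3 = -3*s)
z = 4 (z = 2² = 4)
v(K, H) = 5 + H (v(K, H) = (1 + 4) + H = 5 + H)
X(Q, j) = 0 (X(Q, j) = 18*0 = 0)
-43998 + X(d(12, 0), v(11, -6)) = -43998 + 0 = -43998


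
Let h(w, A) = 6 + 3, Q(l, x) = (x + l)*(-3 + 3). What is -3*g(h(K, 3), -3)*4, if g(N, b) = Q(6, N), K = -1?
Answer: 0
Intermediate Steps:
Q(l, x) = 0 (Q(l, x) = (l + x)*0 = 0)
h(w, A) = 9
g(N, b) = 0
-3*g(h(K, 3), -3)*4 = -3*0*4 = 0*4 = 0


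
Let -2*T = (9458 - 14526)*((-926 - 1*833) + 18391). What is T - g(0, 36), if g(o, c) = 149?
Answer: 42145339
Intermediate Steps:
T = 42145488 (T = -(9458 - 14526)*((-926 - 1*833) + 18391)/2 = -(-2534)*((-926 - 833) + 18391) = -(-2534)*(-1759 + 18391) = -(-2534)*16632 = -½*(-84290976) = 42145488)
T - g(0, 36) = 42145488 - 1*149 = 42145488 - 149 = 42145339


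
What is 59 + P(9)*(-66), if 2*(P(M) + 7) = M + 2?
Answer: 158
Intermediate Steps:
P(M) = -6 + M/2 (P(M) = -7 + (M + 2)/2 = -7 + (2 + M)/2 = -7 + (1 + M/2) = -6 + M/2)
59 + P(9)*(-66) = 59 + (-6 + (½)*9)*(-66) = 59 + (-6 + 9/2)*(-66) = 59 - 3/2*(-66) = 59 + 99 = 158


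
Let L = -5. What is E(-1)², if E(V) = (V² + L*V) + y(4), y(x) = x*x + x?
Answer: 676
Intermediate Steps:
y(x) = x + x² (y(x) = x² + x = x + x²)
E(V) = 20 + V² - 5*V (E(V) = (V² - 5*V) + 4*(1 + 4) = (V² - 5*V) + 4*5 = (V² - 5*V) + 20 = 20 + V² - 5*V)
E(-1)² = (20 + (-1)² - 5*(-1))² = (20 + 1 + 5)² = 26² = 676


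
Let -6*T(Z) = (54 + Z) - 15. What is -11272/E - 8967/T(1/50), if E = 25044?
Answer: 16837218182/12215211 ≈ 1378.4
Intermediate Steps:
T(Z) = -13/2 - Z/6 (T(Z) = -((54 + Z) - 15)/6 = -(39 + Z)/6 = -13/2 - Z/6)
-11272/E - 8967/T(1/50) = -11272/25044 - 8967/(-13/2 - ⅙/50) = -11272*1/25044 - 8967/(-13/2 - ⅙*1/50) = -2818/6261 - 8967/(-13/2 - 1/300) = -2818/6261 - 8967/(-1951/300) = -2818/6261 - 8967*(-300/1951) = -2818/6261 + 2690100/1951 = 16837218182/12215211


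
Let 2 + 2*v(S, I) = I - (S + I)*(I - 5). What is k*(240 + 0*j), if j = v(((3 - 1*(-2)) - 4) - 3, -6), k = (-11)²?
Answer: 29040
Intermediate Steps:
k = 121
v(S, I) = -1 + I/2 - (-5 + I)*(I + S)/2 (v(S, I) = -1 + (I - (S + I)*(I - 5))/2 = -1 + (I - (I + S)*(-5 + I))/2 = -1 + (I - (-5 + I)*(I + S))/2 = -1 + (I/2 - (-5 + I)*(I + S)/2) = -1 + I/2 - (-5 + I)*(I + S)/2)
j = -48 (j = -1 + 3*(-6) - ½*(-6)² + 5*(((3 - 1*(-2)) - 4) - 3)/2 - ½*(-6)*(((3 - 1*(-2)) - 4) - 3) = -1 - 18 - ½*36 + 5*(((3 + 2) - 4) - 3)/2 - ½*(-6)*(((3 + 2) - 4) - 3) = -1 - 18 - 18 + 5*((5 - 4) - 3)/2 - ½*(-6)*((5 - 4) - 3) = -1 - 18 - 18 + 5*(1 - 3)/2 - ½*(-6)*(1 - 3) = -1 - 18 - 18 + (5/2)*(-2) - ½*(-6)*(-2) = -1 - 18 - 18 - 5 - 6 = -48)
k*(240 + 0*j) = 121*(240 + 0*(-48)) = 121*(240 + 0) = 121*240 = 29040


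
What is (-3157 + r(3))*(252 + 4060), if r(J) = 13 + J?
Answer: -13543992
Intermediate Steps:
(-3157 + r(3))*(252 + 4060) = (-3157 + (13 + 3))*(252 + 4060) = (-3157 + 16)*4312 = -3141*4312 = -13543992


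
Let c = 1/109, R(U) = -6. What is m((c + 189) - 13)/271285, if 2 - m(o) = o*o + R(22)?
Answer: -367969177/3223137085 ≈ -0.11416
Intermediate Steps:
c = 1/109 ≈ 0.0091743
m(o) = 8 - o**2 (m(o) = 2 - (o*o - 6) = 2 - (o**2 - 6) = 2 - (-6 + o**2) = 2 + (6 - o**2) = 8 - o**2)
m((c + 189) - 13)/271285 = (8 - ((1/109 + 189) - 13)**2)/271285 = (8 - (20602/109 - 13)**2)*(1/271285) = (8 - (19185/109)**2)*(1/271285) = (8 - 1*368064225/11881)*(1/271285) = (8 - 368064225/11881)*(1/271285) = -367969177/11881*1/271285 = -367969177/3223137085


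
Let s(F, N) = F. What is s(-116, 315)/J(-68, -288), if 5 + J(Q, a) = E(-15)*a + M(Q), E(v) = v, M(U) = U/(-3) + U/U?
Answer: -87/3254 ≈ -0.026736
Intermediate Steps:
M(U) = 1 - U/3 (M(U) = U*(-⅓) + 1 = -U/3 + 1 = 1 - U/3)
J(Q, a) = -4 - 15*a - Q/3 (J(Q, a) = -5 + (-15*a + (1 - Q/3)) = -5 + (1 - 15*a - Q/3) = -4 - 15*a - Q/3)
s(-116, 315)/J(-68, -288) = -116/(-4 - 15*(-288) - ⅓*(-68)) = -116/(-4 + 4320 + 68/3) = -116/13016/3 = -116*3/13016 = -87/3254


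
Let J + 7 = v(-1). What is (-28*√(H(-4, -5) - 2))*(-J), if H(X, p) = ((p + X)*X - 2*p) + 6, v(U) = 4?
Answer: -420*√2 ≈ -593.97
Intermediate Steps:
H(X, p) = 6 - 2*p + X*(X + p) (H(X, p) = ((X + p)*X - 2*p) + 6 = (X*(X + p) - 2*p) + 6 = (-2*p + X*(X + p)) + 6 = 6 - 2*p + X*(X + p))
J = -3 (J = -7 + 4 = -3)
(-28*√(H(-4, -5) - 2))*(-J) = (-28*√((6 + (-4)² - 2*(-5) - 4*(-5)) - 2))*(-1*(-3)) = -28*√((6 + 16 + 10 + 20) - 2)*3 = -28*√(52 - 2)*3 = -140*√2*3 = -420*√2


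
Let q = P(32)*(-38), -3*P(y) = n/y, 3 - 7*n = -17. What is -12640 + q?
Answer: -1061665/84 ≈ -12639.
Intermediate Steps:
n = 20/7 (n = 3/7 - ⅐*(-17) = 3/7 + 17/7 = 20/7 ≈ 2.8571)
P(y) = -20/(21*y)
q = 95/84 (q = -20/21/32*(-38) = -20/21*1/32*(-38) = -5/168*(-38) = 95/84 ≈ 1.1310)
-12640 + q = -12640 + 95/84 = -1061665/84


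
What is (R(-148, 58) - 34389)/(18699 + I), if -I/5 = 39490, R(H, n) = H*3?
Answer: 34833/178751 ≈ 0.19487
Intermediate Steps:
R(H, n) = 3*H
I = -197450 (I = -5*39490 = -197450)
(R(-148, 58) - 34389)/(18699 + I) = (3*(-148) - 34389)/(18699 - 197450) = (-444 - 34389)/(-178751) = -34833*(-1/178751) = 34833/178751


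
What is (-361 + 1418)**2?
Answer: 1117249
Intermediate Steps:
(-361 + 1418)**2 = 1057**2 = 1117249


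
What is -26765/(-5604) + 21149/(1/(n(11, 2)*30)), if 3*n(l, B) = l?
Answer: 13037116325/5604 ≈ 2.3264e+6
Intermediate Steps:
n(l, B) = l/3
-26765/(-5604) + 21149/(1/(n(11, 2)*30)) = -26765/(-5604) + 21149/(1/(((⅓)*11)*30)) = -26765*(-1/5604) + 21149/(1/((11/3)*30)) = 26765/5604 + 21149/(1/110) = 26765/5604 + 21149*110 = 26765/5604 + 2326390 = 13037116325/5604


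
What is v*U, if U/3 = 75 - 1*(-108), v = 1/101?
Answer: 549/101 ≈ 5.4356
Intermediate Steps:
v = 1/101 ≈ 0.0099010
U = 549 (U = 3*(75 - 1*(-108)) = 3*(75 + 108) = 3*183 = 549)
v*U = (1/101)*549 = 549/101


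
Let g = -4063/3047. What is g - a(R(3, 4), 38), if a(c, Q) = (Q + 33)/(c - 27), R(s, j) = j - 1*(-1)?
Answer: 11541/6094 ≈ 1.8938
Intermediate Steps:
R(s, j) = 1 + j (R(s, j) = j + 1 = 1 + j)
g = -4063/3047 (g = -4063*1/3047 = -4063/3047 ≈ -1.3334)
a(c, Q) = (33 + Q)/(-27 + c)
g - a(R(3, 4), 38) = -4063/3047 - (33 + 38)/(-27 + (1 + 4)) = -4063/3047 - 71/(-27 + 5) = -4063/3047 - 71/(-22) = -4063/3047 - (-1)*71/22 = -4063/3047 - 1*(-71/22) = -4063/3047 + 71/22 = 11541/6094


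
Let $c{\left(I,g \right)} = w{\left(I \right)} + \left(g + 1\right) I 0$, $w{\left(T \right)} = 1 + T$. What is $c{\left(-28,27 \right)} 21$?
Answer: $-567$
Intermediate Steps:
$c{\left(I,g \right)} = 1 + I$ ($c{\left(I,g \right)} = \left(1 + I\right) + \left(g + 1\right) I 0 = \left(1 + I\right) + \left(1 + g\right) I 0 = \left(1 + I\right) + I \left(1 + g\right) 0 = \left(1 + I\right) + 0 = 1 + I$)
$c{\left(-28,27 \right)} 21 = \left(1 - 28\right) 21 = \left(-27\right) 21 = -567$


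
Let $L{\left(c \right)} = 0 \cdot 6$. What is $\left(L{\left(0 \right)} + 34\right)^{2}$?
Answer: $1156$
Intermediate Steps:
$L{\left(c \right)} = 0$
$\left(L{\left(0 \right)} + 34\right)^{2} = \left(0 + 34\right)^{2} = 34^{2} = 1156$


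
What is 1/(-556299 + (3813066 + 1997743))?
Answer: 1/5254510 ≈ 1.9031e-7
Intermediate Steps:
1/(-556299 + (3813066 + 1997743)) = 1/(-556299 + 5810809) = 1/5254510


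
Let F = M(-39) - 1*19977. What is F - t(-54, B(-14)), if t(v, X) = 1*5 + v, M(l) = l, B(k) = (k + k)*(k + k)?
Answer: -19967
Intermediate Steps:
B(k) = 4*k**2 (B(k) = (2*k)*(2*k) = 4*k**2)
t(v, X) = 5 + v
F = -20016 (F = -39 - 1*19977 = -39 - 19977 = -20016)
F - t(-54, B(-14)) = -20016 - (5 - 54) = -20016 - 1*(-49) = -20016 + 49 = -19967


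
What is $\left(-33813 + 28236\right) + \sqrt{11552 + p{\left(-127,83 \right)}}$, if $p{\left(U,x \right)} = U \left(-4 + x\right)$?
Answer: $-5577 + 7 \sqrt{31} \approx -5538.0$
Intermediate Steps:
$\left(-33813 + 28236\right) + \sqrt{11552 + p{\left(-127,83 \right)}} = \left(-33813 + 28236\right) + \sqrt{11552 - 127 \left(-4 + 83\right)} = -5577 + \sqrt{11552 - 10033} = -5577 + \sqrt{1519} = -5577 + 7 \sqrt{31}$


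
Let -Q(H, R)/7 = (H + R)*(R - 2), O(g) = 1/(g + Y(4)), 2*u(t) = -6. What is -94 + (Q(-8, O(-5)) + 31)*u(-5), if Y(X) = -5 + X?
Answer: 2215/12 ≈ 184.58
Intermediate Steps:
u(t) = -3 (u(t) = (½)*(-6) = -3)
O(g) = 1/(-1 + g) (O(g) = 1/(g + (-5 + 4)) = 1/(g - 1) = 1/(-1 + g))
Q(H, R) = -7*(-2 + R)*(H + R) (Q(H, R) = -7*(H + R)*(R - 2) = -7*(H + R)*(-2 + R) = -7*(-2 + R)*(H + R))
-94 + (Q(-8, O(-5)) + 31)*u(-5) = -94 + ((-7/(-1 - 5)² + 14*(-8) + 14/(-1 - 5) - 7*(-8)/(-1 - 5)) + 31)*(-3) = -94 + ((-7*(1/(-6))² - 112 + 14/(-6) - 7*(-8)/(-6)) + 31)*(-3) = -94 + ((-7*(-⅙)² - 112 + 14*(-⅙) - 7*(-8)*(-⅙)) + 31)*(-3) = -94 + ((-7*1/36 - 112 - 7/3 - 28/3) + 31)*(-3) = -94 + ((-7/36 - 112 - 7/3 - 28/3) + 31)*(-3) = -94 + (-4459/36 + 31)*(-3) = -94 - 3343/36*(-3) = -94 + 3343/12 = 2215/12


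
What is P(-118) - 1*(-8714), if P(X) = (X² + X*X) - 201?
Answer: 36361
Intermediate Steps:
P(X) = -201 + 2*X² (P(X) = (X² + X²) - 201 = 2*X² - 201 = -201 + 2*X²)
P(-118) - 1*(-8714) = (-201 + 2*(-118)²) - 1*(-8714) = (-201 + 2*13924) + 8714 = (-201 + 27848) + 8714 = 27647 + 8714 = 36361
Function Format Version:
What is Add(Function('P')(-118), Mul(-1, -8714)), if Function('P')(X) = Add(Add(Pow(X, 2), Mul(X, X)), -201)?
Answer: 36361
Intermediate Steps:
Function('P')(X) = Add(-201, Mul(2, Pow(X, 2))) (Function('P')(X) = Add(Add(Pow(X, 2), Pow(X, 2)), -201) = Add(Mul(2, Pow(X, 2)), -201) = Add(-201, Mul(2, Pow(X, 2))))
Add(Function('P')(-118), Mul(-1, -8714)) = Add(Add(-201, Mul(2, Pow(-118, 2))), Mul(-1, -8714)) = Add(Add(-201, Mul(2, 13924)), 8714) = Add(Add(-201, 27848), 8714) = Add(27647, 8714) = 36361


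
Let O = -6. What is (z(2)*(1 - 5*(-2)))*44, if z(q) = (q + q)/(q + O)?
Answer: -484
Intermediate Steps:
z(q) = 2*q/(-6 + q) (z(q) = (q + q)/(q - 6) = (2*q)/(-6 + q) = 2*q/(-6 + q))
(z(2)*(1 - 5*(-2)))*44 = ((2*2/(-6 + 2))*(1 - 5*(-2)))*44 = ((2*2/(-4))*(1 + 10))*44 = ((2*2*(-1/4))*11)*44 = -1*11*44 = -11*44 = -484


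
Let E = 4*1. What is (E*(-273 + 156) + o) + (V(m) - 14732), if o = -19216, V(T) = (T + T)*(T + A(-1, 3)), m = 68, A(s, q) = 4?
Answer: -24624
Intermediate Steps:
V(T) = 2*T*(4 + T) (V(T) = (T + T)*(T + 4) = (2*T)*(4 + T) = 2*T*(4 + T))
E = 4
(E*(-273 + 156) + o) + (V(m) - 14732) = (4*(-273 + 156) - 19216) + (2*68*(4 + 68) - 14732) = (4*(-117) - 19216) + (2*68*72 - 14732) = (-468 - 19216) + (9792 - 14732) = -19684 - 4940 = -24624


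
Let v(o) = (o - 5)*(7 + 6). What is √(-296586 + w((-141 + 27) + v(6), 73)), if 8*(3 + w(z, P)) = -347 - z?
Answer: 3*I*√131831/2 ≈ 544.63*I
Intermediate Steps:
v(o) = -65 + 13*o (v(o) = (-5 + o)*13 = -65 + 13*o)
w(z, P) = -371/8 - z/8 (w(z, P) = -3 + (-347 - z)/8 = -3 + (-347/8 - z/8) = -371/8 - z/8)
√(-296586 + w((-141 + 27) + v(6), 73)) = √(-296586 + (-371/8 - ((-141 + 27) + (-65 + 13*6))/8)) = √(-296586 + (-371/8 - (-114 + (-65 + 78))/8)) = √(-296586 + (-371/8 - (-114 + 13)/8)) = √(-296586 + (-371/8 - ⅛*(-101))) = √(-296586 + (-371/8 + 101/8)) = √(-296586 - 135/4) = √(-1186479/4) = 3*I*√131831/2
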